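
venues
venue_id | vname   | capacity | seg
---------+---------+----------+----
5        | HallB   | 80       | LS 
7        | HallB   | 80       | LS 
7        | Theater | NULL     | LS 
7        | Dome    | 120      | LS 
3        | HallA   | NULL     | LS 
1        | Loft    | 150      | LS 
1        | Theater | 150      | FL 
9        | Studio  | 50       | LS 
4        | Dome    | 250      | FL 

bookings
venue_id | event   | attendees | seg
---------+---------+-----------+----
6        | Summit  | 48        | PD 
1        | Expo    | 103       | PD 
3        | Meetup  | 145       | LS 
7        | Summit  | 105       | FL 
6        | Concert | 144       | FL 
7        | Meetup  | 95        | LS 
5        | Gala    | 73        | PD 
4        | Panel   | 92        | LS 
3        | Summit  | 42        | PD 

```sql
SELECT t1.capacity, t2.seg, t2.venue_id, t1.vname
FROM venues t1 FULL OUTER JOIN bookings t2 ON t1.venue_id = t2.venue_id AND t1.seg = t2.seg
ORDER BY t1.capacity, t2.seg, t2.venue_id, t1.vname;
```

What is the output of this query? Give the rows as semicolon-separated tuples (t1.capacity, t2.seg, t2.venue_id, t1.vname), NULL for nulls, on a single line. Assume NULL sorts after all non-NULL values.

FULL OUTER JOIN keeps every row from both sides; unmatched rows get NULL for the other side's columns.
Matching on t1.venue_id = t2.venue_id AND t1.seg = t2.seg.
- t1 row (venue_id=5, seg=LS): no match → kept, t2 columns NULL.
- t1 row (venue_id=7, seg=LS): matches 1 t2 row(s) → 1 output row(s).
- t1 row (venue_id=7, seg=LS): matches 1 t2 row(s) → 1 output row(s).
- t1 row (venue_id=7, seg=LS): matches 1 t2 row(s) → 1 output row(s).
- t1 row (venue_id=3, seg=LS): matches 1 t2 row(s) → 1 output row(s).
- t1 row (venue_id=1, seg=LS): no match → kept, t2 columns NULL.
- t1 row (venue_id=1, seg=FL): no match → kept, t2 columns NULL.
- t1 row (venue_id=9, seg=LS): no match → kept, t2 columns NULL.
- t1 row (venue_id=4, seg=FL): no match → kept, t2 columns NULL.
- 7 row(s) from t2 found no t1 partner → padded with NULL.

(50, NULL, NULL, Studio); (80, LS, 7, HallB); (80, NULL, NULL, HallB); (120, LS, 7, Dome); (150, NULL, NULL, Loft); (150, NULL, NULL, Theater); (250, NULL, NULL, Dome); (NULL, FL, 6, NULL); (NULL, FL, 7, NULL); (NULL, LS, 3, HallA); (NULL, LS, 4, NULL); (NULL, LS, 7, Theater); (NULL, PD, 1, NULL); (NULL, PD, 3, NULL); (NULL, PD, 5, NULL); (NULL, PD, 6, NULL)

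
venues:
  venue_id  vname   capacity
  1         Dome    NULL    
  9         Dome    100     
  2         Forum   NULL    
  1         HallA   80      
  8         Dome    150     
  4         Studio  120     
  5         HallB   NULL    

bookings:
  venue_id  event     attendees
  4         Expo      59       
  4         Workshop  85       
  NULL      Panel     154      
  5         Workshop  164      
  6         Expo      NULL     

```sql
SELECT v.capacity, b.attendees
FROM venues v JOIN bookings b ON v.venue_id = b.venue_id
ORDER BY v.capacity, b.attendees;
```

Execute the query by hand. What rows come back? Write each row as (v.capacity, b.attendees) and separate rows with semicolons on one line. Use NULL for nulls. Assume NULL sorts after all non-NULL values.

(120, 59); (120, 85); (NULL, 164)

INNER JOIN keeps only pairs where the ON condition holds.
Matching on v.venue_id = b.venue_id. A NULL in a compared column never satisfies the condition.
Matched pairs: 3.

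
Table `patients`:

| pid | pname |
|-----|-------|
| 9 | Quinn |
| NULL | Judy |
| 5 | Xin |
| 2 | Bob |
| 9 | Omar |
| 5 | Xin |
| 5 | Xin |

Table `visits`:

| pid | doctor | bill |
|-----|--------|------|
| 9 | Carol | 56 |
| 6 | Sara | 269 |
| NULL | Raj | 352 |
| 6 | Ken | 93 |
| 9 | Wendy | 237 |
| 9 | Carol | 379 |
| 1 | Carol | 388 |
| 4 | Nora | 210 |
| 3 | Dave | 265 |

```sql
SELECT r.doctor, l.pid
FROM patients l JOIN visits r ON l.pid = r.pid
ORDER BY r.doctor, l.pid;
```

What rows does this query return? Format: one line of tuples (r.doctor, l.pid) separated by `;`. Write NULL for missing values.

(Carol, 9); (Carol, 9); (Carol, 9); (Carol, 9); (Wendy, 9); (Wendy, 9)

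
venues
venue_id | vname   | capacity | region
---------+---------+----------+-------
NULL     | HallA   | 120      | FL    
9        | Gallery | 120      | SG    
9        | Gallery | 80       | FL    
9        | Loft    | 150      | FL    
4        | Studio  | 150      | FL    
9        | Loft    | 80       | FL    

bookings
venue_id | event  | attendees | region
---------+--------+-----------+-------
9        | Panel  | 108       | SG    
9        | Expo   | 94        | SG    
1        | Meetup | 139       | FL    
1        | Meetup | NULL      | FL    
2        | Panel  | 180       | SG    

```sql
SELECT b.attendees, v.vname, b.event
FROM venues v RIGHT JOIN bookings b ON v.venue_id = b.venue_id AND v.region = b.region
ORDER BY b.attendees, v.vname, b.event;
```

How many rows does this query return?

RIGHT JOIN keeps every row from `bookings`; unmatched rows get NULL for `venues`'s columns.
Matching on v.venue_id = b.venue_id AND v.region = b.region. A NULL in a compared column never satisfies the condition.
Matched pairs: 2; unmatched b rows kept: 3.
Total: 2 matched + 3 padded = 5 rows.

5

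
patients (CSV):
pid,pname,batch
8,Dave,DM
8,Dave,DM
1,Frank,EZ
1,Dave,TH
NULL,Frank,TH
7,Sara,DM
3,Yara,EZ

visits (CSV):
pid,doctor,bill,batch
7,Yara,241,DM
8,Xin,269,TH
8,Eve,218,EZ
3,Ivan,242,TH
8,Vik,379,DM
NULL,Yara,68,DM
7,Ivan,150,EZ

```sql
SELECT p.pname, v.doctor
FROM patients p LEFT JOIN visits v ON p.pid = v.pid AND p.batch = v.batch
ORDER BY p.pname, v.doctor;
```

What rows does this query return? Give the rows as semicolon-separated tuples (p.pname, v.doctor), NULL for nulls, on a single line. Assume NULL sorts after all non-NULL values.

(Dave, Vik); (Dave, Vik); (Dave, NULL); (Frank, NULL); (Frank, NULL); (Sara, Yara); (Yara, NULL)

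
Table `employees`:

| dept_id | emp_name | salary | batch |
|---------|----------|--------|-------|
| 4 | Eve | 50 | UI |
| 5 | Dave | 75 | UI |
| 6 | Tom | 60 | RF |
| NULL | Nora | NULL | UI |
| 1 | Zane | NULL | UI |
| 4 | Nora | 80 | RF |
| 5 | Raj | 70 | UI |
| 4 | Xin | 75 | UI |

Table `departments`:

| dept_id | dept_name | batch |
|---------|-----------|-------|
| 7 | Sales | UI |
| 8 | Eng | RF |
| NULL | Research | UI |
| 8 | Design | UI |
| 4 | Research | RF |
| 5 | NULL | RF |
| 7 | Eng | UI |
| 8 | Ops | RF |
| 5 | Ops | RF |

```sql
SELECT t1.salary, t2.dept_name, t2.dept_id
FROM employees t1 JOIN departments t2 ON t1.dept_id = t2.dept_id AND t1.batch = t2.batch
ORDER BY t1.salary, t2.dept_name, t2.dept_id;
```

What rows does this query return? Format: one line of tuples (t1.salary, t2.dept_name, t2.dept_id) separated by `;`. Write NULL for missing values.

(80, Research, 4)

INNER JOIN keeps only pairs where the ON condition holds.
Matching on t1.dept_id = t2.dept_id AND t1.batch = t2.batch. A NULL in a compared column never satisfies the condition.
- dept_id=4, batch=UI: no matching t2 row, dropped.
- dept_id=5, batch=UI: no matching t2 row, dropped.
- dept_id=6, batch=RF: no matching t2 row, dropped.
- dept_id=NULL, batch=UI: no matching t2 row, dropped.
- dept_id=1, batch=UI: no matching t2 row, dropped.
- dept_id=4, batch=RF: 1 matching t2 row(s), so 1 row(s) emitted.
- dept_id=5, batch=UI: no matching t2 row, dropped.
- dept_id=4, batch=UI: no matching t2 row, dropped.
After projecting and ordering:
t1.salary | t2.dept_name | t2.dept_id
80 | Research | 4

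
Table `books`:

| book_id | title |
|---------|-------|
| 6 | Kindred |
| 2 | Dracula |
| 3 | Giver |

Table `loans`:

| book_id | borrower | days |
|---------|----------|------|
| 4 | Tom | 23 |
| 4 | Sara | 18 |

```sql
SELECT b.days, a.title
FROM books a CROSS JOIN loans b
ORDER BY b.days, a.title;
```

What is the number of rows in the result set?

6

CROSS JOIN pairs every row of `books` with every row of `loans`: 3 × 2 = 6 rows.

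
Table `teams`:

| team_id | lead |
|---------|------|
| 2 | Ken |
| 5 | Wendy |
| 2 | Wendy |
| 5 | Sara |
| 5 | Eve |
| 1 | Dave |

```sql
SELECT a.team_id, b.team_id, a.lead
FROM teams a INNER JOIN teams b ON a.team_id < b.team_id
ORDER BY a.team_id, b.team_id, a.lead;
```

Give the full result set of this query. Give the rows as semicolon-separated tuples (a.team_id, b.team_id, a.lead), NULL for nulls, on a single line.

INNER JOIN keeps only pairs where the ON condition holds.
Matching on a.team_id < b.team_id.
- a[0] team_id=2 → 3 match(es) in b → 3 row(s).
- a[1] team_id=5 → no match; dropped.
- a[2] team_id=2 → 3 match(es) in b → 3 row(s).
- a[3] team_id=5 → no match; dropped.
- a[4] team_id=5 → no match; dropped.
- a[5] team_id=1 → 5 match(es) in b → 5 row(s).

(1, 2, Dave); (1, 2, Dave); (1, 5, Dave); (1, 5, Dave); (1, 5, Dave); (2, 5, Ken); (2, 5, Ken); (2, 5, Ken); (2, 5, Wendy); (2, 5, Wendy); (2, 5, Wendy)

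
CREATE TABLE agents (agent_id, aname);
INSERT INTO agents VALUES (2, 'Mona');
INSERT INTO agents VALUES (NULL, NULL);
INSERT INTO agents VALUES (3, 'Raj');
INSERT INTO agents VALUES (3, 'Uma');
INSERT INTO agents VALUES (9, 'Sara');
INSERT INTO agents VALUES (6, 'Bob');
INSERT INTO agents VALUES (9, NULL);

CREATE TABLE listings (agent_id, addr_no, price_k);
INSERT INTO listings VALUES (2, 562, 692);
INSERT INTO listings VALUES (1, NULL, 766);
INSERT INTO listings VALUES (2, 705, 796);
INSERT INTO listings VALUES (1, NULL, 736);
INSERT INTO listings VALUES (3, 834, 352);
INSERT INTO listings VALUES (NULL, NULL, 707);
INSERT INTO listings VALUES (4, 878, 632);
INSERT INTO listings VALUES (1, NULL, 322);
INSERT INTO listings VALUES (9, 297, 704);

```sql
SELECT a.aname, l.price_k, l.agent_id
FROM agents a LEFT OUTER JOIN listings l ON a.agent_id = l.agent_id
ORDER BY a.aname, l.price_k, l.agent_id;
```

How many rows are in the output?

8

LEFT JOIN keeps every row from `agents`; unmatched rows get NULL for `listings`'s columns.
Matching on a.agent_id = l.agent_id. A NULL in a compared column never satisfies the condition.
Matched pairs: 6; unmatched a rows kept: 2.
Total: 6 matched + 2 padded = 8 rows.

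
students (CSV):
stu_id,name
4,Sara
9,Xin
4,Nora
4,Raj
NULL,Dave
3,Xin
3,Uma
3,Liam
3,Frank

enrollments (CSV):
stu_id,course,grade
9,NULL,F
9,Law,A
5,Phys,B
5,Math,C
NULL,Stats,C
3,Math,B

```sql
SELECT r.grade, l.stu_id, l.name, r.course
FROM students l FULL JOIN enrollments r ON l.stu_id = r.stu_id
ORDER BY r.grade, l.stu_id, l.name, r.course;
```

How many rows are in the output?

13

FULL OUTER JOIN keeps every row from both sides; unmatched rows get NULL for the other side's columns.
Matching on l.stu_id = r.stu_id. A NULL in a compared column never satisfies the condition.
Matched pairs: 6; unmatched l rows kept: 4; unmatched r rows kept: 3.
Total: 6 matched + 7 padded = 13 rows.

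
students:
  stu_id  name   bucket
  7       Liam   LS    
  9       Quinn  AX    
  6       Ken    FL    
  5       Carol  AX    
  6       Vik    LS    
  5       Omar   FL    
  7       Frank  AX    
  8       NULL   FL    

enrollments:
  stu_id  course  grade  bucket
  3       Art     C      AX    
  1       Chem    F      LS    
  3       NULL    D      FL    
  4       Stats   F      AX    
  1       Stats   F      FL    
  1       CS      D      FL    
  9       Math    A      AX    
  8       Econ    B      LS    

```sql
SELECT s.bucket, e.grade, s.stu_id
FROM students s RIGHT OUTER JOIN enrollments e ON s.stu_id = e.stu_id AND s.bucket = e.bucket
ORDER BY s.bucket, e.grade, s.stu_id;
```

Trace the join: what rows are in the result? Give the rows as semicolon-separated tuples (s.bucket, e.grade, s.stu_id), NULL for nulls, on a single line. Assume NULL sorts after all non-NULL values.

(AX, A, 9); (NULL, B, NULL); (NULL, C, NULL); (NULL, D, NULL); (NULL, D, NULL); (NULL, F, NULL); (NULL, F, NULL); (NULL, F, NULL)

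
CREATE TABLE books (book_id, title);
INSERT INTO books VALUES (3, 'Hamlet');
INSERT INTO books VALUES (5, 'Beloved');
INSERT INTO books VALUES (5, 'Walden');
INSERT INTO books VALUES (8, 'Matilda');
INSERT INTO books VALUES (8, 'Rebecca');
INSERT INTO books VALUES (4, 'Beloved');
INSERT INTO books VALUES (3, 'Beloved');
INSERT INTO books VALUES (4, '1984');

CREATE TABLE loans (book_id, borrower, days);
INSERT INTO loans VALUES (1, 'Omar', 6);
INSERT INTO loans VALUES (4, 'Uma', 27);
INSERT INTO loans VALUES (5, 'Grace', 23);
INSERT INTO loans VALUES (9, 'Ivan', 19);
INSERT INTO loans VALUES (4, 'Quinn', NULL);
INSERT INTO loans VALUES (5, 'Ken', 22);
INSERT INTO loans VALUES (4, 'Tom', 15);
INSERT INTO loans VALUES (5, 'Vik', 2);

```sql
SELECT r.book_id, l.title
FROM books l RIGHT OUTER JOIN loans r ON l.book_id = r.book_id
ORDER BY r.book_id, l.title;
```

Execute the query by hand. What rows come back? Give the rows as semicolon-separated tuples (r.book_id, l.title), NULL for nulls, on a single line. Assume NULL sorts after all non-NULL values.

RIGHT JOIN keeps every row from `loans`; unmatched rows get NULL for `books`'s columns.
Matching on l.book_id = r.book_id.
Matched pairs: 12; unmatched r rows kept: 2.

(1, NULL); (4, 1984); (4, 1984); (4, 1984); (4, Beloved); (4, Beloved); (4, Beloved); (5, Beloved); (5, Beloved); (5, Beloved); (5, Walden); (5, Walden); (5, Walden); (9, NULL)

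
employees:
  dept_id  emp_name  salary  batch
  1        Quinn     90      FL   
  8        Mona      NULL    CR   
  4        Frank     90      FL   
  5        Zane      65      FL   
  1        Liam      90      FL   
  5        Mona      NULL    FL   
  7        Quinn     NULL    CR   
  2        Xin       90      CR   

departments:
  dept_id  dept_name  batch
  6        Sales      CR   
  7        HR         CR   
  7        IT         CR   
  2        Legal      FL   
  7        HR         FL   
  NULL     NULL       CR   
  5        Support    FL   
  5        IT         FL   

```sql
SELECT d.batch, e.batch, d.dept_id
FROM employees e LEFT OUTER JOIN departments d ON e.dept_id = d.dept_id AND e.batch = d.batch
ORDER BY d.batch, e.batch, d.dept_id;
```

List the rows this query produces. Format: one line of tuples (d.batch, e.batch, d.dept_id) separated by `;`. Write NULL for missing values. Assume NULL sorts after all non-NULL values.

LEFT JOIN keeps every row from `employees`; unmatched rows get NULL for `departments`'s columns.
Matching on e.dept_id = d.dept_id AND e.batch = d.batch. A NULL in a compared column never satisfies the condition.
- e row (dept_id=1, batch=FL): no match → kept, d columns NULL.
- e row (dept_id=8, batch=CR): no match → kept, d columns NULL.
- e row (dept_id=4, batch=FL): no match → kept, d columns NULL.
- e row (dept_id=5, batch=FL): matches 2 d row(s) → 2 output row(s).
- e row (dept_id=1, batch=FL): no match → kept, d columns NULL.
- e row (dept_id=5, batch=FL): matches 2 d row(s) → 2 output row(s).
- e row (dept_id=7, batch=CR): matches 2 d row(s) → 2 output row(s).
- e row (dept_id=2, batch=CR): no match → kept, d columns NULL.

(CR, CR, 7); (CR, CR, 7); (FL, FL, 5); (FL, FL, 5); (FL, FL, 5); (FL, FL, 5); (NULL, CR, NULL); (NULL, CR, NULL); (NULL, FL, NULL); (NULL, FL, NULL); (NULL, FL, NULL)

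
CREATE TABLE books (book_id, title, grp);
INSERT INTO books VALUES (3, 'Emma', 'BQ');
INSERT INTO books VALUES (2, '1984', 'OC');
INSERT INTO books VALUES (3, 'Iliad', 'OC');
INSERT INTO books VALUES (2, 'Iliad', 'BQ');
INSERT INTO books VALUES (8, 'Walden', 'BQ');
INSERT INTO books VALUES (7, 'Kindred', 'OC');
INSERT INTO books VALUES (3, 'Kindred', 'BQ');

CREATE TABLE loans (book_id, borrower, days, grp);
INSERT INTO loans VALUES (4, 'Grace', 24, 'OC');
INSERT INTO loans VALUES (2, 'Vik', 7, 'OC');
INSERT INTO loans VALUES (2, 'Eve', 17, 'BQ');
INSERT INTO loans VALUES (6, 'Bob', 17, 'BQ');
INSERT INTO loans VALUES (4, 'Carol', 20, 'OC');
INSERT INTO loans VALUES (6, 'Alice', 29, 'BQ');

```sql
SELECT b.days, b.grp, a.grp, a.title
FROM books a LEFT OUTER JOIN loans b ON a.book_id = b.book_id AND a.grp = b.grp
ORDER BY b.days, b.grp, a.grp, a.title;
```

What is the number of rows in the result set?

7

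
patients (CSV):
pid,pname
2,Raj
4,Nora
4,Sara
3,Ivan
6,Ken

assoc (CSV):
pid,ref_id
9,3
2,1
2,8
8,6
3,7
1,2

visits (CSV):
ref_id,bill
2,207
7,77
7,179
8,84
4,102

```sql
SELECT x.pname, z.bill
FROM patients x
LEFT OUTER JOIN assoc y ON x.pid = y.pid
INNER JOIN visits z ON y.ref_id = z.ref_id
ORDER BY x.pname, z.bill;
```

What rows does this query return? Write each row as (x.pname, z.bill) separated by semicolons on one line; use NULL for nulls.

(Ivan, 77); (Ivan, 179); (Raj, 84)

Step 1 — x LEFT JOIN y on pid → 6 row(s).
Then INNER JOIN `visits z` on ref_id: keep only rows whose y.ref_id appears in z.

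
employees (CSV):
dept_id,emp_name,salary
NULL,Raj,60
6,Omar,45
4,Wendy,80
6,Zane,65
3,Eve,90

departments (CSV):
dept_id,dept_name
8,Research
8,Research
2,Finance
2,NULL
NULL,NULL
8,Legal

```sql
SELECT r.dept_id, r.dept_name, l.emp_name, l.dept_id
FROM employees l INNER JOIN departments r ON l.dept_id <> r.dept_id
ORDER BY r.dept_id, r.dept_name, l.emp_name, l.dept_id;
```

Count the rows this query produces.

INNER JOIN keeps only pairs where the ON condition holds.
Matching on l.dept_id <> r.dept_id. A NULL in a compared column never satisfies the condition.
Matched pairs: 20.
Total: 20 rows.

20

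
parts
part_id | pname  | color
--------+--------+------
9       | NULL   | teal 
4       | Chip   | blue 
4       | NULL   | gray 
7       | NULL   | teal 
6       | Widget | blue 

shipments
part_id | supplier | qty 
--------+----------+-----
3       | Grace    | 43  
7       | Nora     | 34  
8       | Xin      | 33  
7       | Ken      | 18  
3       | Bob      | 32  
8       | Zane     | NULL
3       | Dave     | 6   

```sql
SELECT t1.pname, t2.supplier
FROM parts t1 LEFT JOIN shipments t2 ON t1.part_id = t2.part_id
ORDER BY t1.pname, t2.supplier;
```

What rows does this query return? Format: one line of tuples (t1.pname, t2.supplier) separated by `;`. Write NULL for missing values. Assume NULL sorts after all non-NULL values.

(Chip, NULL); (Widget, NULL); (NULL, Ken); (NULL, Nora); (NULL, NULL); (NULL, NULL)

LEFT JOIN keeps every row from `parts`; unmatched rows get NULL for `shipments`'s columns.
Matching on t1.part_id = t2.part_id.
- t1[0] part_id=9 → no match; kept with NULLs on the t2 side.
- t1[1] part_id=4 → no match; kept with NULLs on the t2 side.
- t1[2] part_id=4 → no match; kept with NULLs on the t2 side.
- t1[3] part_id=7 → 2 match(es) in t2 → 2 row(s).
- t1[4] part_id=6 → no match; kept with NULLs on the t2 side.
After projecting and ordering:
t1.pname | t2.supplier
Chip | NULL
Widget | NULL
NULL | Ken
NULL | Nora
NULL | NULL
NULL | NULL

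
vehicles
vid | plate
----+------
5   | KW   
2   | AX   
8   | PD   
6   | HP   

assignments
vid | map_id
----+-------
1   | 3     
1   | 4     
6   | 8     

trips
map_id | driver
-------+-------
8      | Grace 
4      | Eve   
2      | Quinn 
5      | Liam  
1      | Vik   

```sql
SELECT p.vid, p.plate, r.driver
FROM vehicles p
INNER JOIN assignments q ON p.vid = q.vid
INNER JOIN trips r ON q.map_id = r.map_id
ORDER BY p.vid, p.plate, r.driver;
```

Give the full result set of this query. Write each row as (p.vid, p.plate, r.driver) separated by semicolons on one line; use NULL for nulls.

(6, HP, Grace)

Evaluate left to right. First `vehicles p INNER JOIN assignments q` on vid: 1 row(s).
Then INNER JOIN `trips r` on map_id: keep only rows whose q.map_id appears in r.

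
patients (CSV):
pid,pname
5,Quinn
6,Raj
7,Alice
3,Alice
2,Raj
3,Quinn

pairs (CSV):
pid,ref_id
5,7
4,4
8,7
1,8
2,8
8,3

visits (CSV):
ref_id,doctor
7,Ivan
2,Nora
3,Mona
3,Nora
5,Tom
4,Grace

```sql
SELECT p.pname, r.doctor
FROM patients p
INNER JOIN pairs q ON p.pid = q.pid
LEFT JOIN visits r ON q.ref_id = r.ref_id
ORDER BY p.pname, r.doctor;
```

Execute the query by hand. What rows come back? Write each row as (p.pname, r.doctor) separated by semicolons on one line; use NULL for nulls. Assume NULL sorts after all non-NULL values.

(Quinn, Ivan); (Raj, NULL)

Joins associate left-to-right: patients INNER JOIN pairs on pid gives 2 intermediate row(s).
Then LEFT JOIN `visits r` on ref_id: each of those 2 rows is kept; rows whose q.ref_id has no match in r get NULL for r's columns.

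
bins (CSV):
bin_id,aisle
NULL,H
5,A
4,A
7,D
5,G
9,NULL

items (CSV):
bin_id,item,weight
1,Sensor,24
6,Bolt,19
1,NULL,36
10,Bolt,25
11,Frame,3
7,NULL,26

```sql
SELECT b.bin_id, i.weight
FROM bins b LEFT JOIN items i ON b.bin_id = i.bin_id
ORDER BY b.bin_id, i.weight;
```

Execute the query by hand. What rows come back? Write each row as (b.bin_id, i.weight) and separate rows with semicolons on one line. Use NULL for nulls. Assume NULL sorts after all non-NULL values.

LEFT JOIN keeps every row from `bins`; unmatched rows get NULL for `items`'s columns.
Matching on b.bin_id = i.bin_id. A NULL in a compared column never satisfies the condition.
- b row (bin_id=NULL): no match → kept, i columns NULL.
- b row (bin_id=5): no match → kept, i columns NULL.
- b row (bin_id=4): no match → kept, i columns NULL.
- b row (bin_id=7): matches 1 i row(s) → 1 output row(s).
- b row (bin_id=5): no match → kept, i columns NULL.
- b row (bin_id=9): no match → kept, i columns NULL.
After projecting and ordering:
b.bin_id | i.weight
4 | NULL
5 | NULL
5 | NULL
7 | 26
9 | NULL
NULL | NULL

(4, NULL); (5, NULL); (5, NULL); (7, 26); (9, NULL); (NULL, NULL)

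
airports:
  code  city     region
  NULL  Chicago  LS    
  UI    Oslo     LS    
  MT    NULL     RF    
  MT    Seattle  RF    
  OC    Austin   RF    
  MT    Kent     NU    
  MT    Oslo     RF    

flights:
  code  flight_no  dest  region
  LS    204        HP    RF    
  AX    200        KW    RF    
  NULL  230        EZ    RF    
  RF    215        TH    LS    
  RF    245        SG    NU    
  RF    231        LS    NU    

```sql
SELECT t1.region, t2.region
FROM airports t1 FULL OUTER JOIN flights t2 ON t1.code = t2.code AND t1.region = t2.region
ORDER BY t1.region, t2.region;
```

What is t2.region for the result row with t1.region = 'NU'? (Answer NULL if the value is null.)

FULL OUTER JOIN keeps every row from both sides; unmatched rows get NULL for the other side's columns.
Matching on t1.code = t2.code AND t1.region = t2.region. A NULL in a compared column never satisfies the condition.
Matched pairs: 0; unmatched t1 rows kept: 7; unmatched t2 rows kept: 6.

NULL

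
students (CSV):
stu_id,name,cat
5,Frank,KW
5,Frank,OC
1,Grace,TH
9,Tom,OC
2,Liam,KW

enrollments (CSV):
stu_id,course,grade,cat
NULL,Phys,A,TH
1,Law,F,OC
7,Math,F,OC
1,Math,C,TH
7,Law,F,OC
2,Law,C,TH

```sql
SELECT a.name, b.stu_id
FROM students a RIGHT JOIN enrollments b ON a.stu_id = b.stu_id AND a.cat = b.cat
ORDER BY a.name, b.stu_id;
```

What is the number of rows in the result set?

6

RIGHT JOIN keeps every row from `enrollments`; unmatched rows get NULL for `students`'s columns.
Matching on a.stu_id = b.stu_id AND a.cat = b.cat. A NULL in a compared column never satisfies the condition.
Matched pairs: 1; unmatched b rows kept: 5.
Total: 1 matched + 5 padded = 6 rows.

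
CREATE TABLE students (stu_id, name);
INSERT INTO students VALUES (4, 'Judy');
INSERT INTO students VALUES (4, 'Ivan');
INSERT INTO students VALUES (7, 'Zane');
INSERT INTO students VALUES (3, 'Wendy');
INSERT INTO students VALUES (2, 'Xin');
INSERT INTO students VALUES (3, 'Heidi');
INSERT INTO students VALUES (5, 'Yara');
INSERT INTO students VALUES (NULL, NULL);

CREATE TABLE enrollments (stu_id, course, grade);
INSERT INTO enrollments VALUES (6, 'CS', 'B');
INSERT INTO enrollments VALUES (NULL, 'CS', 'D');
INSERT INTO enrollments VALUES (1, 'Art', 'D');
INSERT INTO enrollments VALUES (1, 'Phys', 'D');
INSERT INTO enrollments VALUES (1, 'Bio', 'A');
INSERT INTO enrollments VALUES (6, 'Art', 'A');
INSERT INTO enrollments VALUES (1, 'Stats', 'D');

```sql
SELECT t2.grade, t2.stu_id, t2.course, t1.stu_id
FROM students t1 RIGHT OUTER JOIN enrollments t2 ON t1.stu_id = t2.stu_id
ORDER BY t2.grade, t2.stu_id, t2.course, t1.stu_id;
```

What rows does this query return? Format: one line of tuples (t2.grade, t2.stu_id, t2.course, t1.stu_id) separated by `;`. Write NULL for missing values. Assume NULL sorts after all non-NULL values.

(A, 1, Bio, NULL); (A, 6, Art, NULL); (B, 6, CS, NULL); (D, 1, Art, NULL); (D, 1, Phys, NULL); (D, 1, Stats, NULL); (D, NULL, CS, NULL)

RIGHT JOIN keeps every row from `enrollments`; unmatched rows get NULL for `students`'s columns.
Matching on t1.stu_id = t2.stu_id. A NULL in a compared column never satisfies the condition.
Matched pairs: 0; unmatched t2 rows kept: 7.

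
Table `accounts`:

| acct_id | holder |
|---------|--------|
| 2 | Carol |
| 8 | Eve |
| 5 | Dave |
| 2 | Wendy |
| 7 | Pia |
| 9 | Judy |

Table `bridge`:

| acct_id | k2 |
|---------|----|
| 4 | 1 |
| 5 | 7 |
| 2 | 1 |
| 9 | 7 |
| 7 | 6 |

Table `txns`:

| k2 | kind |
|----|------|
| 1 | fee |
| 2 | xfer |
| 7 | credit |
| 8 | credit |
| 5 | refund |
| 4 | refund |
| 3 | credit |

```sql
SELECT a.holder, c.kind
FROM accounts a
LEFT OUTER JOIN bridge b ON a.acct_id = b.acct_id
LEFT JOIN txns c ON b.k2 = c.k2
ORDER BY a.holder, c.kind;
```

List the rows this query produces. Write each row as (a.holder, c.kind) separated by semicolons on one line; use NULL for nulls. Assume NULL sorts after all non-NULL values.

Joins associate left-to-right: accounts LEFT JOIN bridge on acct_id gives 6 intermediate row(s).
Then LEFT JOIN `txns c` on k2: each of those 6 rows is kept; rows whose b.k2 has no match in c get NULL for c's columns.

(Carol, fee); (Dave, credit); (Eve, NULL); (Judy, credit); (Pia, NULL); (Wendy, fee)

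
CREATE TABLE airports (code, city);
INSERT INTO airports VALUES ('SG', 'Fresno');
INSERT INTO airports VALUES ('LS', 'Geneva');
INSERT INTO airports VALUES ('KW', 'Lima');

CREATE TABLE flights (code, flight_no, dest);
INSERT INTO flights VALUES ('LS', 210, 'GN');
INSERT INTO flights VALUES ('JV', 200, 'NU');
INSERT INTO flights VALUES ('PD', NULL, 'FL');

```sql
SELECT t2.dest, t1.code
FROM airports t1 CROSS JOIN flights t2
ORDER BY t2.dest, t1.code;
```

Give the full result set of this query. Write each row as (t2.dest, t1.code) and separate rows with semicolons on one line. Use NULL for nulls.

(FL, KW); (FL, LS); (FL, SG); (GN, KW); (GN, LS); (GN, SG); (NU, KW); (NU, LS); (NU, SG)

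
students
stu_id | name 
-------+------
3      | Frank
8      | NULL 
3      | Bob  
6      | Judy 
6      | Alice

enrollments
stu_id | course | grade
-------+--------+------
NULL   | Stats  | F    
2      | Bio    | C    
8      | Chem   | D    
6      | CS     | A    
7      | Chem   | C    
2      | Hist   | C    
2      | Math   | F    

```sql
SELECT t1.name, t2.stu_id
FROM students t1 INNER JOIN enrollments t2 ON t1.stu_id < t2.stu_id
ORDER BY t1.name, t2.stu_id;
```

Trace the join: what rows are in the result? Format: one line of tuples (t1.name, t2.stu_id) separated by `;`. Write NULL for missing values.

(Alice, 7); (Alice, 8); (Bob, 6); (Bob, 7); (Bob, 8); (Frank, 6); (Frank, 7); (Frank, 8); (Judy, 7); (Judy, 8)

INNER JOIN keeps only pairs where the ON condition holds.
Matching on t1.stu_id < t2.stu_id. A NULL in a compared column never satisfies the condition.
- stu_id=3: 3 matching t2 row(s), so 3 row(s) emitted.
- stu_id=8: no matching t2 row, dropped.
- stu_id=3: 3 matching t2 row(s), so 3 row(s) emitted.
- stu_id=6: 2 matching t2 row(s), so 2 row(s) emitted.
- stu_id=6: 2 matching t2 row(s), so 2 row(s) emitted.
After projecting and ordering:
t1.name | t2.stu_id
Alice | 7
Alice | 8
Bob | 6
Bob | 7
Bob | 8
Frank | 6
Frank | 7
Frank | 8
Judy | 7
Judy | 8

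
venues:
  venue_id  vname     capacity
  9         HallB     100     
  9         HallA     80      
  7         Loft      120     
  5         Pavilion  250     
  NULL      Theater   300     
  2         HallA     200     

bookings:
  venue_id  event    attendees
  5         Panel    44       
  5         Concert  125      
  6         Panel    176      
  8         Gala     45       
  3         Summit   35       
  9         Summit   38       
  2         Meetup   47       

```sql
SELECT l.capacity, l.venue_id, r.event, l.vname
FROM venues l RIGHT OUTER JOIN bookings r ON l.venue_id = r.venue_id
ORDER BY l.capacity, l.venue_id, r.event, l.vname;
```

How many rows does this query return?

RIGHT JOIN keeps every row from `bookings`; unmatched rows get NULL for `venues`'s columns.
Matching on l.venue_id = r.venue_id. A NULL in a compared column never satisfies the condition.
- l row (venue_id=9): matches 1 r row(s) → 1 output row(s).
- l row (venue_id=9): matches 1 r row(s) → 1 output row(s).
- l row (venue_id=7): no match.
- l row (venue_id=5): matches 2 r row(s) → 2 output row(s).
- l row (venue_id=NULL): no match.
- l row (venue_id=2): matches 1 r row(s) → 1 output row(s).
- 3 row(s) from r found no l partner → padded with NULL.
Total: 5 matched + 3 padded = 8 rows.

8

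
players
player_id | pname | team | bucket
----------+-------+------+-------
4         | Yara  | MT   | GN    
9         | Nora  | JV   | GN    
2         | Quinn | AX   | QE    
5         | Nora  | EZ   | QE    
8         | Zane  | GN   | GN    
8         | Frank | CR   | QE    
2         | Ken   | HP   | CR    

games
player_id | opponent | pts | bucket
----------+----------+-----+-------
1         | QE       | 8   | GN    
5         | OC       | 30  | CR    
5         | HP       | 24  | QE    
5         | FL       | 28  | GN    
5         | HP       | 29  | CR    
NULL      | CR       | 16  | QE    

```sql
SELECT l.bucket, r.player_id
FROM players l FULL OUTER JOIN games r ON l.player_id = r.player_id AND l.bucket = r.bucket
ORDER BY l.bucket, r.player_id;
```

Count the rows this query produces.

FULL OUTER JOIN keeps every row from both sides; unmatched rows get NULL for the other side's columns.
Matching on l.player_id = r.player_id AND l.bucket = r.bucket. A NULL in a compared column never satisfies the condition.
- l[0] player_id=4, bucket=GN → no match; kept with NULLs on the r side.
- l[1] player_id=9, bucket=GN → no match; kept with NULLs on the r side.
- l[2] player_id=2, bucket=QE → no match; kept with NULLs on the r side.
- l[3] player_id=5, bucket=QE → 1 match(es) in r → 1 row(s).
- l[4] player_id=8, bucket=GN → no match; kept with NULLs on the r side.
- l[5] player_id=8, bucket=QE → no match; kept with NULLs on the r side.
- l[6] player_id=2, bucket=CR → no match; kept with NULLs on the r side.
- plus 5 unmatched r row(s), each kept with NULL l columns.
Total: 1 matched + 11 padded = 12 rows.

12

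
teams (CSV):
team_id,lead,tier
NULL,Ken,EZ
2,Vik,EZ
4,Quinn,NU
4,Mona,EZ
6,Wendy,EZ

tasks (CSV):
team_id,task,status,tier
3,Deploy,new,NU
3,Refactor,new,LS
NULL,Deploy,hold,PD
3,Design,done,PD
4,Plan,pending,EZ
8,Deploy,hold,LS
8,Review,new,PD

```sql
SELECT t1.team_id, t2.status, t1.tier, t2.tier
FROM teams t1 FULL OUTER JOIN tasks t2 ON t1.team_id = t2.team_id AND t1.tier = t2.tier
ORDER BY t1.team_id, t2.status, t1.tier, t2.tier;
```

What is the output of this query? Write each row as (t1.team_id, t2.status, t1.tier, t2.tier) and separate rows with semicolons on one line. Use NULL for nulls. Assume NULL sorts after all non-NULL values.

(2, NULL, EZ, NULL); (4, pending, EZ, EZ); (4, NULL, NU, NULL); (6, NULL, EZ, NULL); (NULL, done, NULL, PD); (NULL, hold, NULL, LS); (NULL, hold, NULL, PD); (NULL, new, NULL, LS); (NULL, new, NULL, NU); (NULL, new, NULL, PD); (NULL, NULL, EZ, NULL)

FULL OUTER JOIN keeps every row from both sides; unmatched rows get NULL for the other side's columns.
Matching on t1.team_id = t2.team_id AND t1.tier = t2.tier. A NULL in a compared column never satisfies the condition.
- team_id=NULL, tier=EZ: no t2 row matches, row kept with t2 columns NULL.
- team_id=2, tier=EZ: no t2 row matches, row kept with t2 columns NULL.
- team_id=4, tier=NU: no t2 row matches, row kept with t2 columns NULL.
- team_id=4, tier=EZ: 1 matching t2 row(s), so 1 row(s) emitted.
- team_id=6, tier=EZ: no t2 row matches, row kept with t2 columns NULL.
- plus 6 unmatched t2 row(s), each kept with NULL t1 columns.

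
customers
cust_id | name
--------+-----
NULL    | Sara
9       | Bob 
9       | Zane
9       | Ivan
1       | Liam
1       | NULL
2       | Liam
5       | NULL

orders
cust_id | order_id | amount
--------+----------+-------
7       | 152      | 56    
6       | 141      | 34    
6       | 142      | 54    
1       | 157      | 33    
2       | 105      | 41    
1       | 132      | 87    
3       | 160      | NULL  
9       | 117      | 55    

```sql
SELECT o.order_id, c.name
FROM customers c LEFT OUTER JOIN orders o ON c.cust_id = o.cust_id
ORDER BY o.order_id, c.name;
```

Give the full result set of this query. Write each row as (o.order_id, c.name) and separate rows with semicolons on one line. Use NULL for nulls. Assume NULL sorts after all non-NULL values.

LEFT JOIN keeps every row from `customers`; unmatched rows get NULL for `orders`'s columns.
Matching on c.cust_id = o.cust_id. A NULL in a compared column never satisfies the condition.
Matched pairs: 8; unmatched c rows kept: 2.

(105, Liam); (117, Bob); (117, Ivan); (117, Zane); (132, Liam); (132, NULL); (157, Liam); (157, NULL); (NULL, Sara); (NULL, NULL)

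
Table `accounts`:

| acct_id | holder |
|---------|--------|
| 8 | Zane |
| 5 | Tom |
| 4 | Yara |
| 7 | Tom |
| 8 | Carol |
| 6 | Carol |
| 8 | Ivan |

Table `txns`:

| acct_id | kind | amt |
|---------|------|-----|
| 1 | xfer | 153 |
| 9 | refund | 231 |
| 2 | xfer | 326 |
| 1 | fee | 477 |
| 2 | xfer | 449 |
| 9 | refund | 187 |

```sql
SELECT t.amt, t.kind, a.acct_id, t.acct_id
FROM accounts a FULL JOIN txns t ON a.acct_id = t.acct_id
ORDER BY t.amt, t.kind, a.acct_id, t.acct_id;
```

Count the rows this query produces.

FULL OUTER JOIN keeps every row from both sides; unmatched rows get NULL for the other side's columns.
Matching on a.acct_id = t.acct_id.
- a[0] acct_id=8 → no match; kept with NULLs on the t side.
- a[1] acct_id=5 → no match; kept with NULLs on the t side.
- a[2] acct_id=4 → no match; kept with NULLs on the t side.
- a[3] acct_id=7 → no match; kept with NULLs on the t side.
- a[4] acct_id=8 → no match; kept with NULLs on the t side.
- a[5] acct_id=6 → no match; kept with NULLs on the t side.
- a[6] acct_id=8 → no match; kept with NULLs on the t side.
- plus 6 unmatched t row(s), each kept with NULL a columns.
Total: 0 matched + 13 padded = 13 rows.

13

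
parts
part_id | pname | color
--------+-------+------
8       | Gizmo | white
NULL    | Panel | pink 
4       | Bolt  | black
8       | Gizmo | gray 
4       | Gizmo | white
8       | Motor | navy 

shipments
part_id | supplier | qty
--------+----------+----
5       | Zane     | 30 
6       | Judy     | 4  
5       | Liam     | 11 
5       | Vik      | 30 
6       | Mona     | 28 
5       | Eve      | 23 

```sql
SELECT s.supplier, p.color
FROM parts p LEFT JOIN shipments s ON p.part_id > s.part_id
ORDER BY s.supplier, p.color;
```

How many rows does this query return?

21

LEFT JOIN keeps every row from `parts`; unmatched rows get NULL for `shipments`'s columns.
Matching on p.part_id > s.part_id. A NULL in a compared column never satisfies the condition.
- part_id=8: 6 matching s row(s), so 6 row(s) emitted.
- part_id=NULL: no s row matches, row kept with s columns NULL.
- part_id=4: no s row matches, row kept with s columns NULL.
- part_id=8: 6 matching s row(s), so 6 row(s) emitted.
- part_id=4: no s row matches, row kept with s columns NULL.
- part_id=8: 6 matching s row(s), so 6 row(s) emitted.
Total: 18 matched + 3 padded = 21 rows.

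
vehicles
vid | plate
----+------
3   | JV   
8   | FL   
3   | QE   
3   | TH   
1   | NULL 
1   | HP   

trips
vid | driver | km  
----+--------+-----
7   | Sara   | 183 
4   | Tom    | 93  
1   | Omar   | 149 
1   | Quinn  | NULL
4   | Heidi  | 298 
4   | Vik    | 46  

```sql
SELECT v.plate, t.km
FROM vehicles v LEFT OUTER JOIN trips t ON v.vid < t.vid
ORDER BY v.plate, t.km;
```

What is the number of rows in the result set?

LEFT JOIN keeps every row from `vehicles`; unmatched rows get NULL for `trips`'s columns.
Matching on v.vid < t.vid.
- vid=3: 4 matching t row(s), so 4 row(s) emitted.
- vid=8: no t row matches, row kept with t columns NULL.
- vid=3: 4 matching t row(s), so 4 row(s) emitted.
- vid=3: 4 matching t row(s), so 4 row(s) emitted.
- vid=1: 4 matching t row(s), so 4 row(s) emitted.
- vid=1: 4 matching t row(s), so 4 row(s) emitted.
Total: 20 matched + 1 padded = 21 rows.

21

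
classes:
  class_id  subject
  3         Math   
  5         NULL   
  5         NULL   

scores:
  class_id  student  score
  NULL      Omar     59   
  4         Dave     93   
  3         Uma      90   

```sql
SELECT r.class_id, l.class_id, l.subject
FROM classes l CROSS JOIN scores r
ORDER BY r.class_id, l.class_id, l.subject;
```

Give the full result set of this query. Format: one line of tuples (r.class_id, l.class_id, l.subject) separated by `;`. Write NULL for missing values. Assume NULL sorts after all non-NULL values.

CROSS JOIN pairs every row of `classes` with every row of `scores`: 3 × 3 = 9 rows.
After projecting and ordering:
r.class_id | l.class_id | l.subject
3 | 3 | Math
3 | 5 | NULL
3 | 5 | NULL
4 | 3 | Math
4 | 5 | NULL
4 | 5 | NULL
NULL | 3 | Math
NULL | 5 | NULL
NULL | 5 | NULL

(3, 3, Math); (3, 5, NULL); (3, 5, NULL); (4, 3, Math); (4, 5, NULL); (4, 5, NULL); (NULL, 3, Math); (NULL, 5, NULL); (NULL, 5, NULL)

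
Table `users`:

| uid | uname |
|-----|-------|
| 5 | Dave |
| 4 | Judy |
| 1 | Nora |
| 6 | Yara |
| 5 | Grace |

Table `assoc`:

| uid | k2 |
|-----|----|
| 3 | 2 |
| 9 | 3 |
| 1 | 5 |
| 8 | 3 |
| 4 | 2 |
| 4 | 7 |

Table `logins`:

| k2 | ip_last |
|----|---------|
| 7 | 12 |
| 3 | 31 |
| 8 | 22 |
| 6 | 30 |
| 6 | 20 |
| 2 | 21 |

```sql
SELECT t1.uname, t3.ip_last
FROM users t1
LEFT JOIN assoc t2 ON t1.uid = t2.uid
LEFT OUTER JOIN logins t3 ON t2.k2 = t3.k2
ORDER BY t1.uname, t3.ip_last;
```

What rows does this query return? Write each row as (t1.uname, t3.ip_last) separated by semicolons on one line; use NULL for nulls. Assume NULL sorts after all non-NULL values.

(Dave, NULL); (Grace, NULL); (Judy, 12); (Judy, 21); (Nora, NULL); (Yara, NULL)

Evaluate left to right. First `users t1 LEFT JOIN assoc t2` on uid: 6 row(s).
Then LEFT JOIN `logins t3` on k2: each of those 6 rows is kept; rows whose t2.k2 has no match in t3 get NULL for t3's columns.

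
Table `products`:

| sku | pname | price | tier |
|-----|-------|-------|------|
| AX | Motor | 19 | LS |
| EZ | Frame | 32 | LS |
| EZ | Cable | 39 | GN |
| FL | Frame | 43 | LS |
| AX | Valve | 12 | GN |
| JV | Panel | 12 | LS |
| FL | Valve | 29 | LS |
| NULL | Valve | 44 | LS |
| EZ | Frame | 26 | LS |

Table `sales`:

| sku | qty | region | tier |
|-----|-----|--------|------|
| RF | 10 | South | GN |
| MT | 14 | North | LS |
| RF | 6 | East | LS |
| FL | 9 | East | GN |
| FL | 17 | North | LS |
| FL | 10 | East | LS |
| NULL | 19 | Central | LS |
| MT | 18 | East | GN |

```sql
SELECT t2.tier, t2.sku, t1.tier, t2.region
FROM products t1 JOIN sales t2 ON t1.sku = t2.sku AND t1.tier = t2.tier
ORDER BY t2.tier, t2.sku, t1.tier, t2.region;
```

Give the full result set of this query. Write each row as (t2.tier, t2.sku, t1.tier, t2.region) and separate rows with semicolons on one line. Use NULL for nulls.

INNER JOIN keeps only pairs where the ON condition holds.
Matching on t1.sku = t2.sku AND t1.tier = t2.tier. A NULL in a compared column never satisfies the condition.
- sku=AX, tier=LS: no matching t2 row, dropped.
- sku=EZ, tier=LS: no matching t2 row, dropped.
- sku=EZ, tier=GN: no matching t2 row, dropped.
- sku=FL, tier=LS: 2 matching t2 row(s), so 2 row(s) emitted.
- sku=AX, tier=GN: no matching t2 row, dropped.
- sku=JV, tier=LS: no matching t2 row, dropped.
- sku=FL, tier=LS: 2 matching t2 row(s), so 2 row(s) emitted.
- sku=NULL, tier=LS: no matching t2 row, dropped.
- sku=EZ, tier=LS: no matching t2 row, dropped.
After projecting and ordering:
t2.tier | t2.sku | t1.tier | t2.region
LS | FL | LS | East
LS | FL | LS | East
LS | FL | LS | North
LS | FL | LS | North

(LS, FL, LS, East); (LS, FL, LS, East); (LS, FL, LS, North); (LS, FL, LS, North)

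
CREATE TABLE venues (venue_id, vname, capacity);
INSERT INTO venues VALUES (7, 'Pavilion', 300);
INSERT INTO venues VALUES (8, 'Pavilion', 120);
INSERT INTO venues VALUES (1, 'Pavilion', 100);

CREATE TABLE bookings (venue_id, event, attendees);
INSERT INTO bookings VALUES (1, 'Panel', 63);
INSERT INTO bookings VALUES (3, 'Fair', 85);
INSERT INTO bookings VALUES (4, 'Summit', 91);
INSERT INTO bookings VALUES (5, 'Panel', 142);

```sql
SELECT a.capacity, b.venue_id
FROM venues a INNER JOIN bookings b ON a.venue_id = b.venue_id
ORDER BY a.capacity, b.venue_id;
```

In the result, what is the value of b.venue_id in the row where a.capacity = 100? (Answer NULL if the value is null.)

1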